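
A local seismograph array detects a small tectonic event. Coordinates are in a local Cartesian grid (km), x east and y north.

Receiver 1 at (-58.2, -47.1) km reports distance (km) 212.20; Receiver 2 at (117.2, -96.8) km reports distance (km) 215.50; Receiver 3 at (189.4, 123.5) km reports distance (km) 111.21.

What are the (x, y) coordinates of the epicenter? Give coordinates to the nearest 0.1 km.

x ≈ 78.5 km, y ≈ 115.2 km

Circle about each station: (x + 58.2)² + (y + 47.1)² = 212.20²; (x − 117.2)² + (y + 96.8)² = 215.50²; (x − 189.4)² + (y − 123.5)² = 111.21².
Subtracting pairs of circle equations eliminates x²+y² and gives linear equations (the radical axes):
350.8 x − 99.4 y = 16089.02
495.2 x + 341.2 y = 78180.14
Solving the 2×2 system: x ≈ 78.5, y ≈ 115.2 km.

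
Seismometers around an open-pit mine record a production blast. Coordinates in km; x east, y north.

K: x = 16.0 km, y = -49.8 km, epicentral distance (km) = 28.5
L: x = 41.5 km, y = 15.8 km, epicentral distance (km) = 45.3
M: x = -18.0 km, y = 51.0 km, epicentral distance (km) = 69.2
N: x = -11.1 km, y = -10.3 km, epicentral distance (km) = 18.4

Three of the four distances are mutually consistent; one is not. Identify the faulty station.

Solve using three stations at a time. Using L, M, N (subtract circle equations pairwise → linear system) gives (x, y) ≈ (7.0, -13.5).
Distances from that point to each station vs reported:
  K: calculated 37.4 vs reported 28.5 → residual 8.9 km
  L: calculated 45.3 vs reported 45.3 → residual 0.0 km
  M: calculated 69.2 vs reported 69.2 → residual 0.0 km
  N: calculated 18.4 vs reported 18.4 → residual 0.0 km
L, M, N are mutually consistent (residuals ≈ 0); K is off by 8.9 km.

K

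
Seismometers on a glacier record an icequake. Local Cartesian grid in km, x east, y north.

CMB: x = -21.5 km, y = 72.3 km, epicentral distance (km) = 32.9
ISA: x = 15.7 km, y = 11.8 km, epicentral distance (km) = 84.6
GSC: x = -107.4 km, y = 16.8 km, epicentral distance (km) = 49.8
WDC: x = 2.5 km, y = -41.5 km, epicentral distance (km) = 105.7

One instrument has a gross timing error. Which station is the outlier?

CMB

Solve using three stations at a time. Using ISA, GSC, WDC (subtract circle equations pairwise → linear system) gives (x, y) ≈ (-63.8, 40.9).
Distances from that point to each station vs reported:
  CMB: calculated 52.7 vs reported 32.9 → residual 19.8 km
  ISA: calculated 84.6 vs reported 84.6 → residual 0.0 km
  GSC: calculated 49.8 vs reported 49.8 → residual 0.0 km
  WDC: calculated 105.7 vs reported 105.7 → residual 0.0 km
ISA, GSC, WDC are mutually consistent (residuals ≈ 0); CMB is off by 19.8 km.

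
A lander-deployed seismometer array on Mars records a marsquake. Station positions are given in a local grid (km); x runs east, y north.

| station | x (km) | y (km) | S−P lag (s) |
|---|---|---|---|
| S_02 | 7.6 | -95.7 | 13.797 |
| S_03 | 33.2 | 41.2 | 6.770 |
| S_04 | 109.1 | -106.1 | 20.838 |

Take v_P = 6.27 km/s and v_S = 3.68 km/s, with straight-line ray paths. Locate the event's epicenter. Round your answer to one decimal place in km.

(-24.3, 23.0)

Distance from S−P lag: d = Δt · v_P v_S / (v_P − v_S) = Δt · (6.27·3.68)/(6.27−3.68) ≈ 8.9087·Δt.
So d_S_02 = 122.91, d_S_03 = 60.31, d_S_04 = 185.64 km.
Circle about each station: (x − 7.6)² + (y + 95.7)² = 122.91²; (x − 33.2)² + (y − 41.2)² = 60.31²; (x − 109.1)² + (y + 106.1)² = 185.64².
Subtracting the S_02 equation from the S_03 and S_04 equations removes the quadratic terms:
51.2 x + 273.8 y = 5053.00
203.0 x − 20.8 y = -5411.57
Solving the 2×2 system: x ≈ -24.3, y ≈ 23.0 km.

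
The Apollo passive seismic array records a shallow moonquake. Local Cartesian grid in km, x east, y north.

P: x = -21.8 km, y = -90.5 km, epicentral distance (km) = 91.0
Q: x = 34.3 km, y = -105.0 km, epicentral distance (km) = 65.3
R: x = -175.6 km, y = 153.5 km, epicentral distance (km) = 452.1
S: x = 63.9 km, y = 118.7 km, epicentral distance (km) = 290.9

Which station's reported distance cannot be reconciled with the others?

Solve using three stations at a time. Using P, Q, S (subtract circle equations pairwise → linear system) gives (x, y) ≈ (23.5, -169.4).
Distances from that point to each station vs reported:
  P: calculated 91.0 vs reported 91.0 → residual 0.0 km
  Q: calculated 65.3 vs reported 65.3 → residual 0.0 km
  R: calculated 379.4 vs reported 452.1 → residual 72.7 km
  S: calculated 290.9 vs reported 290.9 → residual 0.0 km
P, Q, S are mutually consistent (residuals ≈ 0); R is off by 72.7 km.

R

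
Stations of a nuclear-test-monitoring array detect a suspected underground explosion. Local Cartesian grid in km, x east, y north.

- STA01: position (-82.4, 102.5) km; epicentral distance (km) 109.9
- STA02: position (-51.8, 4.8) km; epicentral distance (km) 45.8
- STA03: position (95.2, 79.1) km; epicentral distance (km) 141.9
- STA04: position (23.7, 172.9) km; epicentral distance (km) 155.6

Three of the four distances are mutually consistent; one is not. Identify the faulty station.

STA03

Solve using three stations at a time. Using STA01, STA02, STA04 (subtract circle equations pairwise → linear system) gives (x, y) ≈ (-9.0, 20.8).
Distances from that point to each station vs reported:
  STA01: calculated 109.9 vs reported 109.9 → residual 0.0 km
  STA02: calculated 45.7 vs reported 45.8 → residual 0.1 km
  STA03: calculated 119.4 vs reported 141.9 → residual 22.5 km
  STA04: calculated 155.6 vs reported 155.6 → residual 0.0 km
STA01, STA02, STA04 are mutually consistent (residuals ≈ 0); STA03 is off by 22.5 km.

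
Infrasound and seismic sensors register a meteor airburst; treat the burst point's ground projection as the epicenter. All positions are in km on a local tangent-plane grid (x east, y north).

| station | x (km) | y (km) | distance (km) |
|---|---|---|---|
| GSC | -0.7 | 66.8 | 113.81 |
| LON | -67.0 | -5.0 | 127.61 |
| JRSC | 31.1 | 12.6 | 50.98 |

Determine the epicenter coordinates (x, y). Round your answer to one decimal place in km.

Circle about each station: (x + 0.7)² + (y − 66.8)² = 113.81²; (x + 67.0)² + (y + 5.0)² = 127.61²; (x − 31.1)² + (y − 12.6)² = 50.98².
Subtracting the GSC equation from the LON and JRSC equations removes the quadratic terms:
-132.6 x − 143.6 y = -3280.33
63.6 x − 108.4 y = 7017.00
Solving the 2×2 system: x ≈ 58.0, y ≈ -30.7 km.

x ≈ 58.0 km, y ≈ -30.7 km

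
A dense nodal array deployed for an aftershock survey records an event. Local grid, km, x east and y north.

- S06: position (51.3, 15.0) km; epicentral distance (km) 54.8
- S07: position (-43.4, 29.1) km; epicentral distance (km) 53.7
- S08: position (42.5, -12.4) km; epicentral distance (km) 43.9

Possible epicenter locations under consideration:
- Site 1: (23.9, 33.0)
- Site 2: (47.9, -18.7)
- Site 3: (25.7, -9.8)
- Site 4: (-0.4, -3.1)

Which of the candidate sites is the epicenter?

Site 4

For each candidate, compare |candidate − station| to the reported distance:
Site 1: residuals S06 22.0, S07 13.7, S08 5.2 → max 22.0 km
Site 2: residuals S06 20.9, S07 49.4, S08 35.6 → max 49.4 km
Site 3: residuals S06 19.2, S07 25.6, S08 26.9 → max 26.9 km
Site 4: residuals S06 0.0, S07 0.0, S08 0.0 → max 0.0 km
Only Site 4 has all residuals ≈ 0.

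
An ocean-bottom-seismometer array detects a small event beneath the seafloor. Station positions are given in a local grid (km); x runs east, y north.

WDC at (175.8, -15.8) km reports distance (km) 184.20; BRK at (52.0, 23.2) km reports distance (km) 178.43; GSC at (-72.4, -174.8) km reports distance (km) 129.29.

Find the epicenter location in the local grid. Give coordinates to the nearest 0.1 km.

Circle about each station: (x − 175.8)² + (y + 15.8)² = 184.20²; (x − 52.0)² + (y − 23.2)² = 178.43²; (x + 72.4)² + (y + 174.8)² = 129.29².
Subtracting pairs of circle equations eliminates x²+y² and gives linear equations (the radical axes):
-247.6 x + 78.0 y = -25820.66
-496.4 x − 318.0 y = 21855.26
Solving the 2×2 system: x ≈ 55.4, y ≈ -155.2 km.

55.4 km east, -155.2 km north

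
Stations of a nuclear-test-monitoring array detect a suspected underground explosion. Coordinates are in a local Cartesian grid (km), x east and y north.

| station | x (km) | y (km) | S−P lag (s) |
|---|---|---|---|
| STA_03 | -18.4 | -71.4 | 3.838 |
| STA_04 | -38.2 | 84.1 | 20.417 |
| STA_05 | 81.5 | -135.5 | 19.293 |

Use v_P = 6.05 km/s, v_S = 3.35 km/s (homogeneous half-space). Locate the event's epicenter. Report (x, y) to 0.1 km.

x ≈ -47.1 km, y ≈ -68.9 km

Distance from S−P lag: d = Δt · v_P v_S / (v_P − v_S) = Δt · (6.05·3.35)/(6.05−3.35) ≈ 7.5065·Δt.
So d_STA_03 = 28.81, d_STA_04 = 153.26, d_STA_05 = 144.82 km.
Circle about each station: (x + 18.4)² + (y + 71.4)² = 28.81²; (x + 38.2)² + (y − 84.1)² = 153.26²; (x − 81.5)² + (y + 135.5)² = 144.82².
Subtracting the STA_03 equation from the STA_04 and STA_05 equations removes the quadratic terms:
-39.6 x + 311.0 y = -19563.08
199.8 x − 128.2 y = -576.84
Solving the 2×2 system: x ≈ -47.1, y ≈ -68.9 km.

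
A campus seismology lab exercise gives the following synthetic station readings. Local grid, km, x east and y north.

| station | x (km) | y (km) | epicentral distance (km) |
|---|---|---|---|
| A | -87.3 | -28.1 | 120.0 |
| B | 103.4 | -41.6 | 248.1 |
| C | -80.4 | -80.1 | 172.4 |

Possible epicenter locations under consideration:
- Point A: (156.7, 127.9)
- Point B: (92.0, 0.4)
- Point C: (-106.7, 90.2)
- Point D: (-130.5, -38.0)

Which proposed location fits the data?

For each candidate, compare |candidate − station| to the reported distance:
Point A: residuals A 169.6, B 70.4, C 143.0 → max 169.6 km
Point B: residuals A 61.6, B 204.6, C 17.9 → max 204.6 km
Point C: residuals A 0.1, B 0.1, C 0.1 → max 0.1 km
Point D: residuals A 75.7, B 14.2, C 107.0 → max 107.0 km
Only Point C has all residuals ≈ 0.

Point C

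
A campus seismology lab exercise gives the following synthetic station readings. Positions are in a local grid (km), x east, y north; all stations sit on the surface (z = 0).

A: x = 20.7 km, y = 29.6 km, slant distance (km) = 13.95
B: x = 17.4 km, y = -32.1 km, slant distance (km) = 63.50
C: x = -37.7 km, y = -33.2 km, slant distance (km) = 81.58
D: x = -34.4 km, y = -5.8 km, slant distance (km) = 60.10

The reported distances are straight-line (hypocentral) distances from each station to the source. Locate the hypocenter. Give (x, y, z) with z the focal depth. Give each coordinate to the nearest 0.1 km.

Each station gives a sphere (x−x_i)² + (y−y_i)² + z² = d_i² (stations at z=0).
Subtracting the A sphere from B and C: z² cancels, leaving linear equations in x and y:
-6.6 x − 123.4 y = -3809.13
-116.8 x − 125.6 y = -5241.81
Solving: x ≈ 12.398, y ≈ 30.205 km (keep extra digits for the depth step; rounded: 12.4, 30.2).
Then from the A sphere: z² = 13.95² − (x − 20.7)² − (y − 29.6)² with x = 12.398, y = 30.205, so z ≈ 11.194 ≈ 11.2 km.

x ≈ 12.4 km, y ≈ 30.2 km, depth ≈ 11.2 km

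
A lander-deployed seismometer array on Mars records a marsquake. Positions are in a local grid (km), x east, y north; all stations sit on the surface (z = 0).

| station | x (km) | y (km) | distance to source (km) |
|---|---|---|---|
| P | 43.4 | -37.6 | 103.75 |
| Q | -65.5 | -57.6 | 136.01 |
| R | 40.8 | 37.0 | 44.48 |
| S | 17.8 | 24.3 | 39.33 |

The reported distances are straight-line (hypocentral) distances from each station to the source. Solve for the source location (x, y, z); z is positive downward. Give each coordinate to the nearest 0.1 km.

x ≈ 5.2 km, y ≈ 57.3 km, depth ≈ 17.3 km

Each station gives a sphere (x−x_i)² + (y−y_i)² + z² = d_i² (stations at z=0).
Subtracting the P sphere from Q and R: z² cancels, leaving linear equations in x and y:
-217.8 x − 40.0 y = -3423.97
-5.2 x + 149.2 y = 8521.91
Solving: x ≈ 5.198, y ≈ 57.299 km (keep extra digits for the depth step; rounded: 5.2, 57.3).
Then from the P sphere: z² = 103.75² − (x − 43.4)² − (y + 37.6)² with x = 5.198, y = 57.299, so z ≈ 17.287 ≈ 17.3 km.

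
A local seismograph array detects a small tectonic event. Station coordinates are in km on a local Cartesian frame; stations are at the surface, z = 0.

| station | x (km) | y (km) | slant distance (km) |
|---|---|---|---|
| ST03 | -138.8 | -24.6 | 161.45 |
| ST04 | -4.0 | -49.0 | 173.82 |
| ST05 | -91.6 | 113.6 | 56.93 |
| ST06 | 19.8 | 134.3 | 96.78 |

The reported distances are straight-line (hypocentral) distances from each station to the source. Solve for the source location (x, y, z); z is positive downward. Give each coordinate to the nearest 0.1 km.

Each station gives a sphere (x−x_i)² + (y−y_i)² + z² = d_i² (stations at z=0).
Subtracting the ST03 sphere from ST04 and ST05: z² cancels, leaving linear equations in x and y:
269.6 x − 48.8 y = -21600.89
94.4 x + 276.4 y = 24250.00
Solving: x ≈ -60.501, y ≈ 108.398 km (keep extra digits for the depth step; rounded: -60.5, 108.4).
Then from the ST03 sphere: z² = 161.45² − (x + 138.8)² − (y + 24.6)² with x = -60.501, y = 108.398, so z ≈ 47.401 ≈ 47.4 km.
Check against ST06 (with the unrounded solution): distance 96.78 ≈ 96.78 km. ✓

x ≈ -60.5 km, y ≈ 108.4 km, depth ≈ 47.4 km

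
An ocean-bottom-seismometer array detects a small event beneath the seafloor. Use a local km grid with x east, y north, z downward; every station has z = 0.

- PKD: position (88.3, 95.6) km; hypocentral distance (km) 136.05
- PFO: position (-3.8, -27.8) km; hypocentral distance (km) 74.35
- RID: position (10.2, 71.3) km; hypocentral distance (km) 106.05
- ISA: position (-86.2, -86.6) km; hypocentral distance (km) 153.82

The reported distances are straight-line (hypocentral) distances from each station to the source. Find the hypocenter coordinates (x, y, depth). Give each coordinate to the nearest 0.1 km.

Each station gives a sphere (x−x_i)² + (y−y_i)² + z² = d_i² (stations at z=0).
Subtracting the PKD sphere from PFO and RID: z² cancels, leaving linear equations in x and y:
-184.2 x − 246.8 y = -3167.29
-156.2 x − 48.6 y = -4485.52
Solving: x ≈ 32.201, y ≈ -11.200 km (keep extra digits for the depth step; rounded: 32.2, -11.2).
Then from the PKD sphere: z² = 136.05² − (x − 88.3)² − (y − 95.6)² with x = 32.201, y = -11.200, so z ≈ 62.899 ≈ 62.9 km.

x ≈ 32.2 km, y ≈ -11.2 km, depth ≈ 62.9 km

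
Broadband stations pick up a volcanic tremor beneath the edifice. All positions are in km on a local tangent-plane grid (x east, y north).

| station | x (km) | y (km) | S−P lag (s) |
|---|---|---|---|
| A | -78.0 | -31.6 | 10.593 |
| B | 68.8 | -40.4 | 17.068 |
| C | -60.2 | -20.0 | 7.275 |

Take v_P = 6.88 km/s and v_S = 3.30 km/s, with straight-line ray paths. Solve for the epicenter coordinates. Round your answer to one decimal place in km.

-26.3 km east, 11.3 km north

Distance from S−P lag: d = Δt · v_P v_S / (v_P − v_S) = Δt · (6.88·3.30)/(6.88−3.30) ≈ 6.3419·Δt.
So d_A = 67.18, d_B = 108.24, d_C = 46.14 km.
Circle about each station: (x + 78.0)² + (y + 31.6)² = 67.18²; (x − 68.8)² + (y + 40.4)² = 108.24²; (x + 60.2)² + (y + 20.0)² = 46.14².
Subtracting the A equation from the B and C equations removes the quadratic terms:
293.6 x − 17.6 y = -7919.71
35.6 x + 23.2 y = -674.27
Solving the 2×2 system: x ≈ -26.3, y ≈ 11.3 km.
Check against A (with the unrounded x, y): √((x + 78.0)²+(y + 31.6)²) = 67.18 ≈ 67.18 km. ✓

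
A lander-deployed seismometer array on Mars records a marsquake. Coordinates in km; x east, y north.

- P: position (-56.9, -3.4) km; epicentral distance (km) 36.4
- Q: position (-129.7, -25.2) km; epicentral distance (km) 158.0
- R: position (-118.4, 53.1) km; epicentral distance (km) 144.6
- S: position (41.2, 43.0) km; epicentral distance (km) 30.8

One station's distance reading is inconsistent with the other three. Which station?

P

Solve using three stations at a time. Using Q, R, S (subtract circle equations pairwise → linear system) gives (x, y) ≈ (22.1, 18.8).
Distances from that point to each station vs reported:
  P: calculated 82.0 vs reported 36.4 → residual 45.6 km
  Q: calculated 158.0 vs reported 158.0 → residual 0.0 km
  R: calculated 144.6 vs reported 144.6 → residual 0.0 km
  S: calculated 30.9 vs reported 30.8 → residual 0.1 km
Q, R, S are mutually consistent (residuals ≈ 0); P is off by 45.6 km.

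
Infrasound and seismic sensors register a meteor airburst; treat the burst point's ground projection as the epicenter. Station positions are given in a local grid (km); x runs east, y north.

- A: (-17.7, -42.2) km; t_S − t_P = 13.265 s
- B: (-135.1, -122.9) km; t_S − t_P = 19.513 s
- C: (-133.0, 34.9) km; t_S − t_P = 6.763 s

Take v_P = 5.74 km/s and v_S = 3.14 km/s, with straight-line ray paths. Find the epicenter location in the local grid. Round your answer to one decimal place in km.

Distance from S−P lag: d = Δt · v_P v_S / (v_P − v_S) = Δt · (5.74·3.14)/(5.74−3.14) ≈ 6.9322·Δt.
So d_A = 91.96, d_B = 135.27, d_C = 46.88 km.
Circle about each station: (x + 17.7)² + (y + 42.2)² = 91.96²; (x + 135.1)² + (y + 122.9)² = 135.27²; (x + 133.0)² + (y − 34.9)² = 46.88².
Subtracting the A equation from the B and C equations removes the quadratic terms:
-234.8 x − 161.4 y = 21420.96
-230.6 x + 154.2 y = 23071.79
Solving the 2×2 system: x ≈ -95.7, y ≈ 6.5 km.
Check against A (with the unrounded x, y): √((x + 17.7)²+(y + 42.2)²) = 91.96 ≈ 91.96 km. ✓

(-95.7, 6.5)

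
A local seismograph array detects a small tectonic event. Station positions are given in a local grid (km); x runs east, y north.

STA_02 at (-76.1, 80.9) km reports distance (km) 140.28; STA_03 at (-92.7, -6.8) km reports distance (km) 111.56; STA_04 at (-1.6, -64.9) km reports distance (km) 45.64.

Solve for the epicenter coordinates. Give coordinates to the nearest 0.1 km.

x ≈ 17.6 km, y ≈ -23.5 km

Circle about each station: (x + 76.1)² + (y − 80.9)² = 140.28²; (x + 92.7)² + (y + 6.8)² = 111.56²; (x + 1.6)² + (y + 64.9)² = 45.64².
Subtracting the STA_02 equation from the STA_03 and STA_04 equations removes the quadratic terms:
-33.2 x − 175.4 y = 3536.35
149.0 x − 291.6 y = 9474.02
Solving the 2×2 system: x ≈ 17.6, y ≈ -23.5 km.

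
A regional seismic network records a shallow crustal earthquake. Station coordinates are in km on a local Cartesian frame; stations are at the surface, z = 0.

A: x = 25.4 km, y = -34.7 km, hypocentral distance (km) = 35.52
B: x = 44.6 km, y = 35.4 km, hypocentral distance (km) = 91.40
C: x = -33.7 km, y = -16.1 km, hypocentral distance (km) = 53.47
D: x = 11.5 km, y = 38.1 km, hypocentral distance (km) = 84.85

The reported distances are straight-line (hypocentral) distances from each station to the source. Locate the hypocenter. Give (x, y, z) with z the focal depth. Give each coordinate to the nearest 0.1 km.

Each station gives a sphere (x−x_i)² + (y−y_i)² + z² = d_i² (stations at z=0).
Subtracting the A sphere from B and C: z² cancels, leaving linear equations in x and y:
38.4 x + 140.2 y = -5699.22
-118.2 x + 37.2 y = -2051.72
Solving: x ≈ 4.202, y ≈ -41.802 km (keep extra digits for the depth step; rounded: 4.2, -41.8).
Then from the A sphere: z² = 35.52² − (x − 25.4)² − (y + 34.7)² with x = 4.202, y = -41.802, so z ≈ 27.602 ≈ 27.6 km.

(4.2, -41.8, 27.6)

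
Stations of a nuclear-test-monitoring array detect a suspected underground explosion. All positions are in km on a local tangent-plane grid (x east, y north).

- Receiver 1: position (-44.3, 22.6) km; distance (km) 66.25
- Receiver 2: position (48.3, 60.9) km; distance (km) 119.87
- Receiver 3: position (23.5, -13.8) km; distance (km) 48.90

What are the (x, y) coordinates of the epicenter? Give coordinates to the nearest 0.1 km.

Circle about each station: (x + 44.3)² + (y − 22.6)² = 66.25²; (x − 48.3)² + (y − 60.9)² = 119.87²; (x − 23.5)² + (y + 13.8)² = 48.90².
Subtracting the Receiver 1 equation from the Receiver 2 and Receiver 3 equations removes the quadratic terms:
185.2 x + 76.6 y = -6411.30
135.6 x − 72.8 y = 267.29
Solving the 2×2 system: x ≈ -18.7, y ≈ -38.5 km.
Check against Receiver 1 (with the unrounded x, y): √((x + 44.3)²+(y − 22.6)²) = 66.24 ≈ 66.25 km. ✓

-18.7 km east, -38.5 km north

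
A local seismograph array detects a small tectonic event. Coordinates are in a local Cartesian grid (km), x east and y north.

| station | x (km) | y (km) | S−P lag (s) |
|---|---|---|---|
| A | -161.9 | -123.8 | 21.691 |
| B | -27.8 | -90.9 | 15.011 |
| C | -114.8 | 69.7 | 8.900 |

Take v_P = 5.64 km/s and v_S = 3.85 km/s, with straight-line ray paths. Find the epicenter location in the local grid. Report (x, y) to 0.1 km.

Distance from S−P lag: d = Δt · v_P v_S / (v_P − v_S) = Δt · (5.64·3.85)/(5.64−3.85) ≈ 12.1307·Δt.
So d_A = 263.13, d_B = 182.09, d_C = 107.96 km.
Circle about each station: (x + 161.9)² + (y + 123.8)² = 263.13²; (x + 27.8)² + (y + 90.9)² = 182.09²; (x + 114.8)² + (y − 69.7)² = 107.96².
Subtracting the A equation from the B and C equations removes the quadratic terms:
268.2 x + 65.8 y = 3578.23
94.2 x + 387.0 y = 34081.12
Solving the 2×2 system: x ≈ -8.8, y ≈ 90.2 km.
Check against A (with the unrounded x, y): √((x + 161.9)²+(y + 123.8)²) = 263.14 ≈ 263.13 km. ✓

(-8.8, 90.2)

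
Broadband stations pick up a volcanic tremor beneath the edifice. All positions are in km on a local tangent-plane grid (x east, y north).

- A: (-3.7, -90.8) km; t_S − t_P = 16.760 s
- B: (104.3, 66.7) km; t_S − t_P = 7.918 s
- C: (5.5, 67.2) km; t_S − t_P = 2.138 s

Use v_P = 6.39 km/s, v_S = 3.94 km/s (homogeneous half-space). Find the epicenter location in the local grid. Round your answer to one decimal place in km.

Distance from S−P lag: d = Δt · v_P v_S / (v_P − v_S) = Δt · (6.39·3.94)/(6.39−3.94) ≈ 10.2762·Δt.
So d_A = 172.23, d_B = 81.37, d_C = 21.97 km.
Circle about each station: (x + 3.7)² + (y + 90.8)² = 172.23²; (x − 104.3)² + (y − 66.7)² = 81.37²; (x − 5.5)² + (y − 67.2)² = 21.97².
Subtracting the A equation from the B and C equations removes the quadratic terms:
216.0 x + 315.0 y = 30111.15
18.4 x + 316.0 y = 25468.25
Solving the 2×2 system: x ≈ 23.9, y ≈ 79.2 km.

23.9 km east, 79.2 km north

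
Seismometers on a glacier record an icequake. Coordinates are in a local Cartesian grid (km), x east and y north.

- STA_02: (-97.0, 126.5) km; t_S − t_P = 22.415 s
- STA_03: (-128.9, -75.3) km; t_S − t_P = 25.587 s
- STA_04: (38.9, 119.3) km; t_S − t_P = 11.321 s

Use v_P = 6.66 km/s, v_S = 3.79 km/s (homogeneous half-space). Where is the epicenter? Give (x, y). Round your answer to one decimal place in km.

(72.3, 25.5)

Distance from S−P lag: d = Δt · v_P v_S / (v_P − v_S) = Δt · (6.66·3.79)/(6.66−3.79) ≈ 8.7949·Δt.
So d_STA_02 = 197.14, d_STA_03 = 225.04, d_STA_04 = 99.57 km.
Circle about each station: (x + 97.0)² + (y − 126.5)² = 197.14²; (x + 128.9)² + (y + 75.3)² = 225.04²; (x − 38.9)² + (y − 119.3)² = 99.57².
Subtracting pairs of circle equations eliminates x²+y² and gives linear equations (the radical axes):
-63.8 x − 403.6 y = -14904.77
271.8 x − 14.4 y = 19284.44
Solving the 2×2 system: x ≈ 72.3, y ≈ 25.5 km.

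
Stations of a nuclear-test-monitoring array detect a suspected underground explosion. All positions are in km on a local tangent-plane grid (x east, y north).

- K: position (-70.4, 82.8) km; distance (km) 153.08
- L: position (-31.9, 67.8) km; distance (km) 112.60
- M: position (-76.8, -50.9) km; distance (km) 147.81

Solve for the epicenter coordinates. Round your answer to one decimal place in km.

(60.6, 3.6)

Circle about each station: (x + 70.4)² + (y − 82.8)² = 153.08²; (x + 31.9)² + (y − 67.8)² = 112.60²; (x + 76.8)² + (y + 50.9)² = 147.81².
Subtracting pairs of circle equations eliminates x²+y² and gives linear equations (the radical axes):
77.0 x − 30.0 y = 4557.18
-12.8 x − 267.4 y = -1737.26
Solving the 2×2 system: x ≈ 60.6, y ≈ 3.6 km.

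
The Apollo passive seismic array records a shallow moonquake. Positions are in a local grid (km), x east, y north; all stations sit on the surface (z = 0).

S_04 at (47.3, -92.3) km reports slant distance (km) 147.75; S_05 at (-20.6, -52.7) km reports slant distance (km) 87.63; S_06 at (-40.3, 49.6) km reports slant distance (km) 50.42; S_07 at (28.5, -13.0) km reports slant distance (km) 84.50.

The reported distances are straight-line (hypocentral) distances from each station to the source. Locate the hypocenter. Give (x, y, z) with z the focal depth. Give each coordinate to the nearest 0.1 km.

(-35.4, 22.6, 42.3)

Each station gives a sphere (x−x_i)² + (y−y_i)² + z² = d_i² (stations at z=0).
Subtracting the S_04 sphere from S_05 and S_06: z² cancels, leaving linear equations in x and y:
-135.8 x + 79.2 y = 6596.12
-175.2 x + 283.8 y = 12615.56
Solving: x ≈ -35.388, y ≈ 22.606 km (keep extra digits for the depth step; rounded: -35.4, 22.6).
Then from the S_04 sphere: z² = 147.75² − (x − 47.3)² − (y + 92.3)² with x = -35.388, y = 22.606, so z ≈ 42.301 ≈ 42.3 km.
Check against S_07 (with the unrounded solution): distance 84.49 ≈ 84.50 km. ✓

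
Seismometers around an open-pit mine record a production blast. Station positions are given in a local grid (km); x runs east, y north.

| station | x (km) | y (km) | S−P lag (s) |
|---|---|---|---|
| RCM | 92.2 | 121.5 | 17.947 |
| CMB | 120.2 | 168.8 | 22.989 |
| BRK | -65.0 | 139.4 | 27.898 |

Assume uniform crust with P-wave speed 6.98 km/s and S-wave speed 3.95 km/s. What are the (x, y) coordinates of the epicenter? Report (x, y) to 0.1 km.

(114.3, -40.3)

Distance from S−P lag: d = Δt · v_P v_S / (v_P − v_S) = Δt · (6.98·3.95)/(6.98−3.95) ≈ 9.0993·Δt.
So d_RCM = 163.31, d_CMB = 209.18, d_BRK = 253.85 km.
Circle about each station: (x − 92.2)² + (y − 121.5)² = 163.31²; (x − 120.2)² + (y − 168.8)² = 209.18²; (x + 65.0)² + (y − 139.4)² = 253.85².
Subtracting the RCM equation from the CMB and BRK equations removes the quadratic terms:
56.0 x + 94.6 y = 2592.27
-314.4 x + 35.8 y = -37375.40
Solving the 2×2 system: x ≈ 114.3, y ≈ -40.3 km.
Check against RCM (with the unrounded x, y): √((x − 92.2)²+(y − 121.5)²) = 163.26 ≈ 163.31 km. ✓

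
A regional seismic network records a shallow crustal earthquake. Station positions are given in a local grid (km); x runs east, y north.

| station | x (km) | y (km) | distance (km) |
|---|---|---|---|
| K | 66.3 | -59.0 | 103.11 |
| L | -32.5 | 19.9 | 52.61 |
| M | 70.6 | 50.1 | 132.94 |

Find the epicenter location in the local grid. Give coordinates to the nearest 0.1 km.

x ≈ -33.4 km, y ≈ -32.7 km

Circle about each station: (x − 66.3)² + (y + 59.0)² = 103.11²; (x + 32.5)² + (y − 19.9)² = 52.61²; (x − 70.6)² + (y − 50.1)² = 132.94².
Subtracting the K equation from the L and M equations removes the quadratic terms:
-197.6 x + 157.8 y = 1439.43
8.6 x + 218.2 y = -7423.69
Solving the 2×2 system: x ≈ -33.4, y ≈ -32.7 km.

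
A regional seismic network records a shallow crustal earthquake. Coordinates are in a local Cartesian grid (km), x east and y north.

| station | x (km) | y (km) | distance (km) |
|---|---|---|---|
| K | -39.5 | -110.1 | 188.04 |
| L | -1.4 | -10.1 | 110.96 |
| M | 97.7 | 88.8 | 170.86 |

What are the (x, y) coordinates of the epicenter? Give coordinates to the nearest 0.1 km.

-72.6 km east, 75.0 km north

Circle about each station: (x + 39.5)² + (y + 110.1)² = 188.04²; (x + 1.4)² + (y + 10.1)² = 110.96²; (x − 97.7)² + (y − 88.8)² = 170.86².
Subtracting the K equation from the L and M equations removes the quadratic terms:
76.2 x + 200.0 y = 9468.63
274.4 x + 397.8 y = 9914.37
Solving the 2×2 system: x ≈ -72.6, y ≈ 75.0 km.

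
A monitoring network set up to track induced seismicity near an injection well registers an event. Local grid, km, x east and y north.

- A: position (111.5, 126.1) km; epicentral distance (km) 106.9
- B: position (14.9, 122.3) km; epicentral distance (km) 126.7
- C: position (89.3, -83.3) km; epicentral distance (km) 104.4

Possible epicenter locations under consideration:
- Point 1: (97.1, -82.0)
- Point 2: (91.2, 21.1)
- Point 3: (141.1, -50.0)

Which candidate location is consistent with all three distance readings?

For each candidate, compare |candidate − station| to the reported distance:
Point 1: residuals A 101.7, B 93.5, C 96.5 → max 101.7 km
Point 2: residuals A 0.0, B 0.0, C 0.0 → max 0.0 km
Point 3: residuals A 71.7, B 86.9, C 42.8 → max 86.9 km
Only Point 2 has all residuals ≈ 0.

Point 2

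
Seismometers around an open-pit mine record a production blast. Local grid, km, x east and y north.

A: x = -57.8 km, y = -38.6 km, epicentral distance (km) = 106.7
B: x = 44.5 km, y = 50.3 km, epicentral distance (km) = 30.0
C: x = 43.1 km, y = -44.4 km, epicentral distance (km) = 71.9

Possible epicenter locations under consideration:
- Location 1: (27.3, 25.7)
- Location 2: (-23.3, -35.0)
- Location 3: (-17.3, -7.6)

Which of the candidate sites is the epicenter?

For each candidate, compare |candidate − station| to the reported distance:
Location 1: residuals A 0.0, B 0.0, C 0.0 → max 0.0 km
Location 2: residuals A 72.0, B 79.0, C 4.8 → max 79.0 km
Location 3: residuals A 55.7, B 54.7, C 1.2 → max 55.7 km
Only Location 1 has all residuals ≈ 0.

Location 1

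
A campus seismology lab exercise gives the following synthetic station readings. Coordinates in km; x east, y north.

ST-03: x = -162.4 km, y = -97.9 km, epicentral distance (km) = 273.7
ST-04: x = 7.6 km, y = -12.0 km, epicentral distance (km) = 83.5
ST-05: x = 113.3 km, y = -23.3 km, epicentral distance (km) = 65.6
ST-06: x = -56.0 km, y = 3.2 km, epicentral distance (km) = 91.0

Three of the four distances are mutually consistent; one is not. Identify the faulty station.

ST-06

Solve using three stations at a time. Using ST-03, ST-04, ST-05 (subtract circle equations pairwise → linear system) gives (x, y) ≈ (78.4, 32.2).
Distances from that point to each station vs reported:
  ST-03: calculated 273.7 vs reported 273.7 → residual 0.0 km
  ST-04: calculated 83.4 vs reported 83.5 → residual 0.1 km
  ST-05: calculated 65.5 vs reported 65.6 → residual 0.1 km
  ST-06: calculated 137.5 vs reported 91.0 → residual 46.5 km
ST-03, ST-04, ST-05 are mutually consistent (residuals ≈ 0); ST-06 is off by 46.5 km.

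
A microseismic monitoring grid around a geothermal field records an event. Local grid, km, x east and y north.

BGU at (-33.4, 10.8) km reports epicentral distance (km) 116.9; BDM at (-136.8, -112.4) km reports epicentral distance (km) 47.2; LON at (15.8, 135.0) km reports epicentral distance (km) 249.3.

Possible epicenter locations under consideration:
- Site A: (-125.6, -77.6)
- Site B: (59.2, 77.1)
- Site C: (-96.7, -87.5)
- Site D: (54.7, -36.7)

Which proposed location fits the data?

Site C

For each candidate, compare |candidate − station| to the reported distance:
Site A: residuals BGU 10.8, BDM 10.6, LON 6.0 → max 10.8 km
Site B: residuals BGU 3.0, BDM 225.4, LON 176.9 → max 225.4 km
Site C: residuals BGU 0.0, BDM 0.0, LON 0.0 → max 0.0 km
Site D: residuals BGU 16.8, BDM 158.7, LON 73.2 → max 158.7 km
Only Site C has all residuals ≈ 0.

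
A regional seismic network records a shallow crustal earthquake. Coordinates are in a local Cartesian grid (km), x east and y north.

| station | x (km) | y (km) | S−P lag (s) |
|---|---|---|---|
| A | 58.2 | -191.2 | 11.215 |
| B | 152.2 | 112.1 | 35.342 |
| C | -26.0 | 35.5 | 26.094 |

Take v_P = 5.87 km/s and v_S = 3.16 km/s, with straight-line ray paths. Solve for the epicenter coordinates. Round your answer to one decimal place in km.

69.7 km east, -115.3 km north

Distance from S−P lag: d = Δt · v_P v_S / (v_P − v_S) = Δt · (5.87·3.16)/(5.87−3.16) ≈ 6.8447·Δt.
So d_A = 76.76, d_B = 241.91, d_C = 178.61 km.
Circle about each station: (x − 58.2)² + (y + 191.2)² = 76.76²; (x − 152.2)² + (y − 112.1)² = 241.91²; (x + 26.0)² + (y − 35.5)² = 178.61².
Subtracting pairs of circle equations eliminates x²+y² and gives linear equations (the radical axes):
188.0 x + 606.6 y = -56841.78
-168.4 x + 453.4 y = -64017.86
Solving the 2×2 system: x ≈ 69.7, y ≈ -115.3 km.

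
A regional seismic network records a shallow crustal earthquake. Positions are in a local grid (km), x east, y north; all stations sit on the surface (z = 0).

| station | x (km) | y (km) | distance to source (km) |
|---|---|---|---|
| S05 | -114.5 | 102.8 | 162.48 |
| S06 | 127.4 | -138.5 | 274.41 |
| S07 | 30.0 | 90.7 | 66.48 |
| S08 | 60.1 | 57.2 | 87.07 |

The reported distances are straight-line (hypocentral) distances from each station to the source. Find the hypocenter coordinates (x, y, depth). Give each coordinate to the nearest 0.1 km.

Each station gives a sphere (x−x_i)² + (y−y_i)² + z² = d_i² (stations at z=0).
Subtracting the S05 sphere from S06 and S07: z² cancels, leaving linear equations in x and y:
483.8 x − 482.6 y = -37166.18
289.0 x − 24.2 y = 7428.56
Solving: x ≈ 35.100, y ≈ 112.199 km (keep extra digits for the depth step; rounded: 35.1, 112.2).
Then from the S05 sphere: z² = 162.48² − (x + 114.5)² − (y − 102.8)² with x = 35.100, y = 112.199, so z ≈ 62.700 ≈ 62.7 km.
Check against S08 (with the unrounded solution): distance 87.07 ≈ 87.07 km. ✓

x ≈ 35.1 km, y ≈ 112.2 km, depth ≈ 62.7 km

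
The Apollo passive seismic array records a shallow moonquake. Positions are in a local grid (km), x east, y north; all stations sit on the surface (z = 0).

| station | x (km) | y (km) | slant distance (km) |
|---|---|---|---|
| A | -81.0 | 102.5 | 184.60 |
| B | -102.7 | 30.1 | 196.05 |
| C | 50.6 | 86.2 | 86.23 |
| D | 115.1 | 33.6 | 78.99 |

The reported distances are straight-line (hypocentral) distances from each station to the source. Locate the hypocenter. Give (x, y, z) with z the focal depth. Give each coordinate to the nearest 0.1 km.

x ≈ 79.9 km, y ≈ 44.9 km, depth ≈ 69.8 km

Each station gives a sphere (x−x_i)² + (y−y_i)² + z² = d_i² (stations at z=0).
Subtracting the A sphere from B and C: z² cancels, leaving linear equations in x and y:
-43.4 x − 144.8 y = -9972.39
263.2 x − 32.6 y = 19565.10
Solving: x ≈ 79.900, y ≈ 44.922 km (keep extra digits for the depth step; rounded: 79.9, 44.9).
Then from the A sphere: z² = 184.60² − (x + 81.0)² − (y − 102.5)² with x = 79.900, y = 44.922, so z ≈ 69.808 ≈ 69.8 km.
Check against D (with the unrounded solution): distance 79.00 ≈ 78.99 km. ✓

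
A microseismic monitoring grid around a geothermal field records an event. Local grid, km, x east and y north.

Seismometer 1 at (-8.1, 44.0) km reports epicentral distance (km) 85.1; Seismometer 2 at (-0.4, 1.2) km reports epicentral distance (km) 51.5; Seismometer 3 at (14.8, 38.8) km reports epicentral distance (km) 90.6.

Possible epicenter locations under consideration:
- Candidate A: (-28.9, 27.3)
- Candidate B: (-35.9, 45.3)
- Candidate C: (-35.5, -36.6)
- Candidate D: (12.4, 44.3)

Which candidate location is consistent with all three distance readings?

For each candidate, compare |candidate − station| to the reported distance:
Candidate A: residuals Seismometer 1 58.4, Seismometer 2 12.9, Seismometer 3 45.4 → max 58.4 km
Candidate B: residuals Seismometer 1 57.3, Seismometer 2 5.1, Seismometer 3 39.5 → max 57.3 km
Candidate C: residuals Seismometer 1 0.0, Seismometer 2 0.1, Seismometer 3 0.0 → max 0.1 km
Candidate D: residuals Seismometer 1 64.6, Seismometer 2 6.5, Seismometer 3 84.6 → max 84.6 km
Only Candidate C has all residuals ≈ 0.

Candidate C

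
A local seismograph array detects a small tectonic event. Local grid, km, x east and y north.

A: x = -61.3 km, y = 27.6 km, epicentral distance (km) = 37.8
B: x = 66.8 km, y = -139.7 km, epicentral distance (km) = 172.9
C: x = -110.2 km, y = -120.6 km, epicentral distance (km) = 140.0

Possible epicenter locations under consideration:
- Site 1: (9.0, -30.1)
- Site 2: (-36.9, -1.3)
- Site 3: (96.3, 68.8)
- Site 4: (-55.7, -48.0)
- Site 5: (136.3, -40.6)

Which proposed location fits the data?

Site 2

For each candidate, compare |candidate − station| to the reported distance:
Site 1: residuals A 53.1, B 49.0, C 9.7 → max 53.1 km
Site 2: residuals A 0.0, B 0.0, C 0.0 → max 0.0 km
Site 3: residuals A 125.1, B 37.7, C 140.2 → max 140.2 km
Site 4: residuals A 38.0, B 19.9, C 49.2 → max 49.2 km
Site 5: residuals A 171.2, B 51.9, C 119.2 → max 171.2 km
Only Site 2 has all residuals ≈ 0.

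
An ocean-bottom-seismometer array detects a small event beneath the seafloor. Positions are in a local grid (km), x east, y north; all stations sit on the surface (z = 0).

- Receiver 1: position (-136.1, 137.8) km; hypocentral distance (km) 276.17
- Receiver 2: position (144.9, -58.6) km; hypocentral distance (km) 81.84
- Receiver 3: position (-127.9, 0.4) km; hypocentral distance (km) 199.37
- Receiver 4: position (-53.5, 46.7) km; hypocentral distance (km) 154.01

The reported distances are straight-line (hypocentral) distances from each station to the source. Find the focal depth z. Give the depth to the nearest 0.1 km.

depth ≈ 11.3 km

Each station gives a sphere (x−x_i)² + (y−y_i)² + z² = d_i² (stations at z=0).
Subtracting the Receiver 1 sphere from Receiver 2 and Receiver 3: z² cancels, leaving linear equations in x and y:
562.0 x − 392.8 y = 56490.00
16.4 x − 274.8 y = 15367.99
Solving: x ≈ 64.103, y ≈ -52.099 km (keep extra digits for the depth step; rounded: 64.1, -52.1).
Then from the Receiver 1 sphere: z² = 276.17² − (x + 136.1)² − (y − 137.8)² with x = 64.103, y = -52.099, so z ≈ 11.269 ≈ 11.3 km.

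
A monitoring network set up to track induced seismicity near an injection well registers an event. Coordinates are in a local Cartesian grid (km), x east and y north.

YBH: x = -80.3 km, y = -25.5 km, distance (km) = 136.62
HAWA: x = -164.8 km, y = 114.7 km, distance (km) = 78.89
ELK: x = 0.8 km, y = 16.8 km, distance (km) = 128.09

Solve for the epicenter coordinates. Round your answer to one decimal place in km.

Circle about each station: (x + 80.3)² + (y + 25.5)² = 136.62²; (x + 164.8)² + (y − 114.7)² = 78.89²; (x − 0.8)² + (y − 16.8)² = 128.09².
Subtracting pairs of circle equations eliminates x²+y² and gives linear equations (the radical axes):
-169.0 x + 280.4 y = 45658.18
162.2 x + 84.6 y = -4557.48
Solving the 2×2 system: x ≈ -86.0, y ≈ 111.0 km.

(-86.0, 111.0)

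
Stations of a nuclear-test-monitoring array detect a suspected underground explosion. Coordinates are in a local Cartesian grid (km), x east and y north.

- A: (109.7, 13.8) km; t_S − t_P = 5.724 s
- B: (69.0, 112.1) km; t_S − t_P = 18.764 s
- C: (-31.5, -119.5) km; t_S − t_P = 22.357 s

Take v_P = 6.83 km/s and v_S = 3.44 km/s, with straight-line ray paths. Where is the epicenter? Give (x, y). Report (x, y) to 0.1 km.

Distance from S−P lag: d = Δt · v_P v_S / (v_P − v_S) = Δt · (6.83·3.44)/(6.83−3.44) ≈ 6.9307·Δt.
So d_A = 39.67, d_B = 130.05, d_C = 154.95 km.
Circle about each station: (x − 109.7)² + (y − 13.8)² = 39.67²; (x − 69.0)² + (y − 112.1)² = 130.05²; (x + 31.5)² + (y + 119.5)² = 154.95².
Subtracting the A equation from the B and C equations removes the quadratic terms:
-81.4 x + 196.6 y = -10236.41
-282.4 x − 266.6 y = -19387.82
Solving the 2×2 system: x ≈ 84.7, y ≈ -17.0 km.
Check against A (with the unrounded x, y): √((x − 109.7)²+(y − 13.8)²) = 39.67 ≈ 39.67 km. ✓

84.7 km east, -17.0 km north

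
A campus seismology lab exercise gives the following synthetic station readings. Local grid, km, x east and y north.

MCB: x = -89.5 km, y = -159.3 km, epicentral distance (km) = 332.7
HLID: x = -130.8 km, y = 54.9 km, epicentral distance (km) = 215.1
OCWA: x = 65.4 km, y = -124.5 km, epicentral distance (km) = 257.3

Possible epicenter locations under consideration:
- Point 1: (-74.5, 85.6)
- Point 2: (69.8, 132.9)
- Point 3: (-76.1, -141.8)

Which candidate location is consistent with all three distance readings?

For each candidate, compare |candidate − station| to the reported distance:
Point 1: residuals MCB 87.3, HLID 151.0, OCWA 4.9 → max 151.0 km
Point 2: residuals MCB 0.1, HLID 0.1, OCWA 0.1 → max 0.1 km
Point 3: residuals MCB 310.7, HLID 10.9, OCWA 114.7 → max 310.7 km
Only Point 2 has all residuals ≈ 0.

Point 2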